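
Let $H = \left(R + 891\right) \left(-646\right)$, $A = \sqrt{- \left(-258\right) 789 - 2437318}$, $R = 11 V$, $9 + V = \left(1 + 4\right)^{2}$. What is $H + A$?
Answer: $-689282 + 2 i \sqrt{558439} \approx -6.8928 \cdot 10^{5} + 1494.6 i$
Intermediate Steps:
$V = 16$ ($V = -9 + \left(1 + 4\right)^{2} = -9 + 5^{2} = -9 + 25 = 16$)
$R = 176$ ($R = 11 \cdot 16 = 176$)
$A = 2 i \sqrt{558439}$ ($A = \sqrt{\left(-1\right) \left(-203562\right) - 2437318} = \sqrt{203562 - 2437318} = \sqrt{-2233756} = 2 i \sqrt{558439} \approx 1494.6 i$)
$H = -689282$ ($H = \left(176 + 891\right) \left(-646\right) = 1067 \left(-646\right) = -689282$)
$H + A = -689282 + 2 i \sqrt{558439}$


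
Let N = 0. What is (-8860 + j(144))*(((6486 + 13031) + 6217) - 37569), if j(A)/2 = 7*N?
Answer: 104858100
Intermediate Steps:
j(A) = 0 (j(A) = 2*(7*0) = 2*0 = 0)
(-8860 + j(144))*(((6486 + 13031) + 6217) - 37569) = (-8860 + 0)*(((6486 + 13031) + 6217) - 37569) = -8860*((19517 + 6217) - 37569) = -8860*(25734 - 37569) = -8860*(-11835) = 104858100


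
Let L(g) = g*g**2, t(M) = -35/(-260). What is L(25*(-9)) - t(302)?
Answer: -592312507/52 ≈ -1.1391e+7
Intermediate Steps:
t(M) = 7/52 (t(M) = -35*(-1/260) = 7/52)
L(g) = g**3
L(25*(-9)) - t(302) = (25*(-9))**3 - 1*7/52 = (-225)**3 - 7/52 = -11390625 - 7/52 = -592312507/52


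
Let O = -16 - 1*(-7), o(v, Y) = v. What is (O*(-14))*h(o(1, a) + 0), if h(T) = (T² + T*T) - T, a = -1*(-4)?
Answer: 126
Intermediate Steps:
a = 4
O = -9 (O = -16 + 7 = -9)
h(T) = -T + 2*T² (h(T) = (T² + T²) - T = 2*T² - T = -T + 2*T²)
(O*(-14))*h(o(1, a) + 0) = (-9*(-14))*((1 + 0)*(-1 + 2*(1 + 0))) = 126*(1*(-1 + 2*1)) = 126*(1*(-1 + 2)) = 126*(1*1) = 126*1 = 126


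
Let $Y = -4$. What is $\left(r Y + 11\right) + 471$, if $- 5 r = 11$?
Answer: $\frac{2454}{5} \approx 490.8$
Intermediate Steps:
$r = - \frac{11}{5}$ ($r = \left(- \frac{1}{5}\right) 11 = - \frac{11}{5} \approx -2.2$)
$\left(r Y + 11\right) + 471 = \left(\left(- \frac{11}{5}\right) \left(-4\right) + 11\right) + 471 = \left(\frac{44}{5} + 11\right) + 471 = \frac{99}{5} + 471 = \frac{2454}{5}$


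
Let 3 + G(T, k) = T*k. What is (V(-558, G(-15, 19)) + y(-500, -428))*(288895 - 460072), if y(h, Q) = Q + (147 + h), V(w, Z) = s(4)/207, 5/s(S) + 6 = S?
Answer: 18449400001/138 ≈ 1.3369e+8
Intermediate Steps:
G(T, k) = -3 + T*k
s(S) = 5/(-6 + S)
V(w, Z) = -5/414 (V(w, Z) = (5/(-6 + 4))/207 = (5/(-2))*(1/207) = (5*(-1/2))*(1/207) = -5/2*1/207 = -5/414)
y(h, Q) = 147 + Q + h
(V(-558, G(-15, 19)) + y(-500, -428))*(288895 - 460072) = (-5/414 + (147 - 428 - 500))*(288895 - 460072) = (-5/414 - 781)*(-171177) = -323339/414*(-171177) = 18449400001/138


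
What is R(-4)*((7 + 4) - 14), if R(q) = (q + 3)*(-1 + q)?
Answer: -15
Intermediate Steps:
R(q) = (-1 + q)*(3 + q) (R(q) = (3 + q)*(-1 + q) = (-1 + q)*(3 + q))
R(-4)*((7 + 4) - 14) = (-3 + (-4)² + 2*(-4))*((7 + 4) - 14) = (-3 + 16 - 8)*(11 - 14) = 5*(-3) = -15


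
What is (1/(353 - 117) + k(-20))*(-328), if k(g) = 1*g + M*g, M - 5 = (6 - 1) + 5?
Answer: 6192558/59 ≈ 1.0496e+5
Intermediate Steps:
M = 15 (M = 5 + ((6 - 1) + 5) = 5 + (5 + 5) = 5 + 10 = 15)
k(g) = 16*g (k(g) = 1*g + 15*g = g + 15*g = 16*g)
(1/(353 - 117) + k(-20))*(-328) = (1/(353 - 117) + 16*(-20))*(-328) = (1/236 - 320)*(-328) = -75519/236*(-328) = 6192558/59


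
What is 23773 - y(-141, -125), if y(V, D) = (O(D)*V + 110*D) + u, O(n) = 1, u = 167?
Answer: 37497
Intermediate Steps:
y(V, D) = 167 + V + 110*D (y(V, D) = (1*V + 110*D) + 167 = (V + 110*D) + 167 = 167 + V + 110*D)
23773 - y(-141, -125) = 23773 - (167 - 141 + 110*(-125)) = 23773 - (167 - 141 - 13750) = 23773 - 1*(-13724) = 23773 + 13724 = 37497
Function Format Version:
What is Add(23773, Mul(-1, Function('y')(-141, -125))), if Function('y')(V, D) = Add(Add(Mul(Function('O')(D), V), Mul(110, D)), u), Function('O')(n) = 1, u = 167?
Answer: 37497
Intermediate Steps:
Function('y')(V, D) = Add(167, V, Mul(110, D)) (Function('y')(V, D) = Add(Add(Mul(1, V), Mul(110, D)), 167) = Add(Add(V, Mul(110, D)), 167) = Add(167, V, Mul(110, D)))
Add(23773, Mul(-1, Function('y')(-141, -125))) = Add(23773, Mul(-1, Add(167, -141, Mul(110, -125)))) = Add(23773, Mul(-1, Add(167, -141, -13750))) = Add(23773, Mul(-1, -13724)) = Add(23773, 13724) = 37497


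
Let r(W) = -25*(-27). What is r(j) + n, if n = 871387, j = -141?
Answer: 872062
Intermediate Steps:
r(W) = 675
r(j) + n = 675 + 871387 = 872062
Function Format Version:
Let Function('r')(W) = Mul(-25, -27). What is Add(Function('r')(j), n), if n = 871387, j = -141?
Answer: 872062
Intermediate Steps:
Function('r')(W) = 675
Add(Function('r')(j), n) = Add(675, 871387) = 872062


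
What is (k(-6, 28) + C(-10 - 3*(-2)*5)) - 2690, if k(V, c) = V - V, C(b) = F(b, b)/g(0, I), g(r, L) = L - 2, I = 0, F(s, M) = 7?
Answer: -5387/2 ≈ -2693.5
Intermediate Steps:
g(r, L) = -2 + L
C(b) = -7/2 (C(b) = 7/(-2 + 0) = 7/(-2) = 7*(-½) = -7/2)
k(V, c) = 0
(k(-6, 28) + C(-10 - 3*(-2)*5)) - 2690 = (0 - 7/2) - 2690 = -7/2 - 2690 = -5387/2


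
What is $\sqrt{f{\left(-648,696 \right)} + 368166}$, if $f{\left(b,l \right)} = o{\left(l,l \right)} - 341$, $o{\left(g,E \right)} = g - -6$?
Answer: $\sqrt{368527} \approx 607.06$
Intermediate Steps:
$o{\left(g,E \right)} = 6 + g$ ($o{\left(g,E \right)} = g + 6 = 6 + g$)
$f{\left(b,l \right)} = -335 + l$ ($f{\left(b,l \right)} = \left(6 + l\right) - 341 = -335 + l$)
$\sqrt{f{\left(-648,696 \right)} + 368166} = \sqrt{\left(-335 + 696\right) + 368166} = \sqrt{361 + 368166} = \sqrt{368527}$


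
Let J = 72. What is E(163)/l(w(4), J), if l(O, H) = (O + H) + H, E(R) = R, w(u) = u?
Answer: 163/148 ≈ 1.1014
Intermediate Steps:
l(O, H) = O + 2*H (l(O, H) = (H + O) + H = O + 2*H)
E(163)/l(w(4), J) = 163/(4 + 2*72) = 163/(4 + 144) = 163/148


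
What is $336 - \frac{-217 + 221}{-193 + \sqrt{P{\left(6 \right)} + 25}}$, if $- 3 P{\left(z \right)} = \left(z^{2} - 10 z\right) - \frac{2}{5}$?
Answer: $\frac{93789774}{279119} + \frac{2 \sqrt{7455}}{279119} \approx 336.02$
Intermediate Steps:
$P{\left(z \right)} = \frac{2}{15} - \frac{z^{2}}{3} + \frac{10 z}{3}$ ($P{\left(z \right)} = - \frac{\left(z^{2} - 10 z\right) - \frac{2}{5}}{3} = - \frac{- \frac{2}{5} + z^{2} - 10 z}{3} = \frac{2}{15} - \frac{z^{2}}{3} + \frac{10 z}{3}$)
$336 - \frac{-217 + 221}{-193 + \sqrt{P{\left(6 \right)} + 25}} = 336 - \frac{-217 + 221}{-193 + \sqrt{\left(\frac{2}{15} - \frac{6^{2}}{3} + \frac{10}{3} \cdot 6\right) + 25}} = 336 - \frac{4}{-193 + \sqrt{\left(\frac{2}{15} - 12 + 20\right) + 25}} = 336 - \frac{4}{-193 + \sqrt{\frac{122}{15} + 25}} = 336 - \frac{4}{-193 + \sqrt{\frac{497}{15}}} = 336 - \frac{4}{-193 + \frac{\sqrt{7455}}{15}}$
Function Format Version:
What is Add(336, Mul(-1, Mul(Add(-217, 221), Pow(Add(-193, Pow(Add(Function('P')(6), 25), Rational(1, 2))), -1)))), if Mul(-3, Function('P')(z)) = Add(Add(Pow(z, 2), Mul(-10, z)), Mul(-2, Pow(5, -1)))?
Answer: Add(Rational(93789774, 279119), Mul(Rational(2, 279119), Pow(7455, Rational(1, 2)))) ≈ 336.02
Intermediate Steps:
Function('P')(z) = Add(Rational(2, 15), Mul(Rational(-1, 3), Pow(z, 2)), Mul(Rational(10, 3), z)) (Function('P')(z) = Mul(Rational(-1, 3), Add(Add(Pow(z, 2), Mul(-10, z)), Mul(-2, Pow(5, -1)))) = Mul(Rational(-1, 3), Add(Add(Pow(z, 2), Mul(-10, z)), Mul(-2, Rational(1, 5)))) = Mul(Rational(-1, 3), Add(Add(Pow(z, 2), Mul(-10, z)), Rational(-2, 5))) = Mul(Rational(-1, 3), Add(Rational(-2, 5), Pow(z, 2), Mul(-10, z))) = Add(Rational(2, 15), Mul(Rational(-1, 3), Pow(z, 2)), Mul(Rational(10, 3), z)))
Add(336, Mul(-1, Mul(Add(-217, 221), Pow(Add(-193, Pow(Add(Function('P')(6), 25), Rational(1, 2))), -1)))) = Add(336, Mul(-1, Mul(Add(-217, 221), Pow(Add(-193, Pow(Add(Add(Rational(2, 15), Mul(Rational(-1, 3), Pow(6, 2)), Mul(Rational(10, 3), 6)), 25), Rational(1, 2))), -1)))) = Add(336, Mul(-1, Mul(4, Pow(Add(-193, Pow(Add(Add(Rational(2, 15), Mul(Rational(-1, 3), 36), 20), 25), Rational(1, 2))), -1)))) = Add(336, Mul(-1, Mul(4, Pow(Add(-193, Pow(Add(Add(Rational(2, 15), -12, 20), 25), Rational(1, 2))), -1)))) = Add(336, Mul(-1, Mul(4, Pow(Add(-193, Pow(Add(Rational(122, 15), 25), Rational(1, 2))), -1)))) = Add(336, Mul(-1, Mul(4, Pow(Add(-193, Pow(Rational(497, 15), Rational(1, 2))), -1)))) = Add(336, Mul(-1, Mul(4, Pow(Add(-193, Mul(Rational(1, 15), Pow(7455, Rational(1, 2)))), -1)))) = Add(336, Mul(-4, Pow(Add(-193, Mul(Rational(1, 15), Pow(7455, Rational(1, 2)))), -1)))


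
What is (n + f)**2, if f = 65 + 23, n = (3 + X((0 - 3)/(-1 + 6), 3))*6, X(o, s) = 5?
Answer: 18496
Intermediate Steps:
n = 48 (n = (3 + 5)*6 = 8*6 = 48)
f = 88
(n + f)**2 = (48 + 88)**2 = 136**2 = 18496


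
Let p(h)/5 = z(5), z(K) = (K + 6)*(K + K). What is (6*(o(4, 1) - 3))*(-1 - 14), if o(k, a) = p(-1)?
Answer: -49230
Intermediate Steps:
z(K) = 2*K*(6 + K) (z(K) = (6 + K)*(2*K) = 2*K*(6 + K))
p(h) = 550 (p(h) = 5*(2*5*(6 + 5)) = 5*(2*5*11) = 5*110 = 550)
o(k, a) = 550
(6*(o(4, 1) - 3))*(-1 - 14) = (6*(550 - 3))*(-1 - 14) = (6*547)*(-15) = 3282*(-15) = -49230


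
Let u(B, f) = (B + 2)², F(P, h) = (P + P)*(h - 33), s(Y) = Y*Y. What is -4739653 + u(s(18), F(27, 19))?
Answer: -4633377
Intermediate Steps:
s(Y) = Y²
F(P, h) = 2*P*(-33 + h) (F(P, h) = (2*P)*(-33 + h) = 2*P*(-33 + h))
u(B, f) = (2 + B)²
-4739653 + u(s(18), F(27, 19)) = -4739653 + (2 + 18²)² = -4739653 + (2 + 324)² = -4739653 + 326² = -4739653 + 106276 = -4633377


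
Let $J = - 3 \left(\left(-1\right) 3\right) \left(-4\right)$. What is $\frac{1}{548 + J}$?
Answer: $\frac{1}{512} \approx 0.0019531$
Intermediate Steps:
$J = -36$ ($J = \left(-3\right) \left(-3\right) \left(-4\right) = 9 \left(-4\right) = -36$)
$\frac{1}{548 + J} = \frac{1}{548 - 36} = \frac{1}{512}$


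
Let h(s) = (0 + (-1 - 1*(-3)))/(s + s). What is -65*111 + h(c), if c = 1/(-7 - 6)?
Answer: -7228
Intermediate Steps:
c = -1/13 (c = 1/(-13) = -1/13 ≈ -0.076923)
h(s) = 1/s (h(s) = (0 + (-1 + 3))/((2*s)) = (0 + 2)*(1/(2*s)) = 2*(1/(2*s)) = 1/s)
-65*111 + h(c) = -65*111 + 1/(-1/13) = -7215 - 13 = -7228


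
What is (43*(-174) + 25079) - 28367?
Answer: -10770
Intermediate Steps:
(43*(-174) + 25079) - 28367 = (-7482 + 25079) - 28367 = 17597 - 28367 = -10770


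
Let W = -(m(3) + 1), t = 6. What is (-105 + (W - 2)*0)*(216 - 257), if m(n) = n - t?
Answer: 4305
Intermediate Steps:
m(n) = -6 + n (m(n) = n - 1*6 = n - 6 = -6 + n)
W = 2 (W = -((-6 + 3) + 1) = -(-3 + 1) = -1*(-2) = 2)
(-105 + (W - 2)*0)*(216 - 257) = (-105 + (2 - 2)*0)*(216 - 257) = (-105 + 0*0)*(-41) = (-105 + 0)*(-41) = -105*(-41) = 4305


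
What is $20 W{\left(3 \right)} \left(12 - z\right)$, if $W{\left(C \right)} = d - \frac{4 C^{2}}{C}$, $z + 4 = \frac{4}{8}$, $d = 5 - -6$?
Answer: $-310$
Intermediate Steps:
$d = 11$ ($d = 5 + 6 = 11$)
$z = - \frac{7}{2}$ ($z = -4 + \frac{4}{8} = -4 + 4 \cdot \frac{1}{8} = -4 + \frac{1}{2} = - \frac{7}{2} \approx -3.5$)
$W{\left(C \right)} = 11 - 4 C$ ($W{\left(C \right)} = 11 - \frac{4 C^{2}}{C} = 11 - 4 C$)
$20 W{\left(3 \right)} \left(12 - z\right) = 20 \left(11 - 12\right) \left(12 - - \frac{7}{2}\right) = 20 \left(11 - 12\right) \left(12 + \frac{7}{2}\right) = 20 \left(-1\right) \frac{31}{2} = \left(-20\right) \frac{31}{2} = -310$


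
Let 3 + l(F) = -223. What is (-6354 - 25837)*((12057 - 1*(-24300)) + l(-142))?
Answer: -1163093021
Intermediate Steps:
l(F) = -226 (l(F) = -3 - 223 = -226)
(-6354 - 25837)*((12057 - 1*(-24300)) + l(-142)) = (-6354 - 25837)*((12057 - 1*(-24300)) - 226) = -32191*((12057 + 24300) - 226) = -32191*(36357 - 226) = -32191*36131 = -1163093021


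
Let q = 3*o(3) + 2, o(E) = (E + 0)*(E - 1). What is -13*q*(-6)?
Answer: 1560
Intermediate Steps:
o(E) = E*(-1 + E)
q = 20 (q = 3*(3*(-1 + 3)) + 2 = 3*(3*2) + 2 = 3*6 + 2 = 18 + 2 = 20)
-13*q*(-6) = -13*20*(-6) = -260*(-6) = 1560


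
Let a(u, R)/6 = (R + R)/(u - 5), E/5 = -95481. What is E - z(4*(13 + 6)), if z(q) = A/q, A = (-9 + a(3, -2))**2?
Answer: -36282789/76 ≈ -4.7741e+5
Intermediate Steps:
E = -477405 (E = 5*(-95481) = -477405)
a(u, R) = 12*R/(-5 + u) (a(u, R) = 6*((R + R)/(u - 5)) = 6*((2*R)/(-5 + u)) = 6*(2*R/(-5 + u)) = 12*R/(-5 + u))
A = 9 (A = (-9 + 12*(-2)/(-5 + 3))**2 = (-9 + 12*(-2)/(-2))**2 = (-9 + 12*(-2)*(-1/2))**2 = (-9 + 12)**2 = 3**2 = 9)
z(q) = 9/q
E - z(4*(13 + 6)) = -477405 - 9/(4*(13 + 6)) = -477405 - 9/(4*19) = -477405 - 9/76 = -36282789/76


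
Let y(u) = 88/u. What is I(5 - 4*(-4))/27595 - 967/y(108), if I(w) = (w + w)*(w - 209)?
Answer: -720651567/607090 ≈ -1187.1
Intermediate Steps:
I(w) = 2*w*(-209 + w) (I(w) = (2*w)*(-209 + w) = 2*w*(-209 + w))
I(5 - 4*(-4))/27595 - 967/y(108) = (2*(5 - 4*(-4))*(-209 + (5 - 4*(-4))))/27595 - 967/(88/108) = (2*(5 + 16)*(-209 + (5 + 16)))*(1/27595) - 967/(88*(1/108)) = (2*21*(-209 + 21))*(1/27595) - 967/22/27 = (2*21*(-188))*(1/27595) - 967*27/22 = -7896*1/27595 - 26109/22 = -7896/27595 - 26109/22 = -720651567/607090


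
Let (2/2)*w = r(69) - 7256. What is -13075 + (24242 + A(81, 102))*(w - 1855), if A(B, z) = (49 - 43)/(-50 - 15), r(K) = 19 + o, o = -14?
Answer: -14349392619/65 ≈ -2.2076e+8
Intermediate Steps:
r(K) = 5 (r(K) = 19 - 14 = 5)
A(B, z) = -6/65 (A(B, z) = 6/(-65) = 6*(-1/65) = -6/65)
w = -7251 (w = 5 - 7256 = -7251)
-13075 + (24242 + A(81, 102))*(w - 1855) = -13075 + (24242 - 6/65)*(-7251 - 1855) = -13075 + (1575724/65)*(-9106) = -13075 - 14348542744/65 = -14349392619/65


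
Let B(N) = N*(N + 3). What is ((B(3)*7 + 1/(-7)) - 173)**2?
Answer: 108900/49 ≈ 2222.4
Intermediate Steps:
B(N) = N*(3 + N)
((B(3)*7 + 1/(-7)) - 173)**2 = (((3*(3 + 3))*7 + 1/(-7)) - 173)**2 = (((3*6)*7 + 1*(-1/7)) - 173)**2 = ((18*7 - 1/7) - 173)**2 = ((126 - 1/7) - 173)**2 = (881/7 - 173)**2 = (-330/7)**2 = 108900/49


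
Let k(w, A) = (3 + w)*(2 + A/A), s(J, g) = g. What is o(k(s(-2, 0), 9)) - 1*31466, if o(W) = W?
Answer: -31457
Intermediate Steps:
k(w, A) = 9 + 3*w (k(w, A) = (3 + w)*(2 + 1) = (3 + w)*3 = 9 + 3*w)
o(k(s(-2, 0), 9)) - 1*31466 = (9 + 3*0) - 1*31466 = (9 + 0) - 31466 = 9 - 31466 = -31457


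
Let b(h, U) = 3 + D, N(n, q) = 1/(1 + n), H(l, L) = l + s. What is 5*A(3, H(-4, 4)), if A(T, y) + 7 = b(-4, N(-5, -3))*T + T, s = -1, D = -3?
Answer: -20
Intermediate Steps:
H(l, L) = -1 + l (H(l, L) = l - 1 = -1 + l)
b(h, U) = 0 (b(h, U) = 3 - 3 = 0)
A(T, y) = -7 + T (A(T, y) = -7 + (0*T + T) = -7 + (0 + T) = -7 + T)
5*A(3, H(-4, 4)) = 5*(-7 + 3) = 5*(-4) = -20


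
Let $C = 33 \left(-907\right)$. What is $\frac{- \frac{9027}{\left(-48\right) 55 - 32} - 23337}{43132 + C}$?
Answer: $- \frac{62347437}{35273072} \approx -1.7676$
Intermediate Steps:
$C = -29931$
$\frac{- \frac{9027}{\left(-48\right) 55 - 32} - 23337}{43132 + C} = \frac{- \frac{9027}{\left(-48\right) 55 - 32} - 23337}{43132 - 29931} = \frac{- \frac{9027}{-2640 - 32} - 23337}{13201} = \left(- \frac{9027}{-2672} - 23337\right) \frac{1}{13201} = \left(\left(-9027\right) \left(- \frac{1}{2672}\right) - 23337\right) \frac{1}{13201} = \left(\frac{9027}{2672} - 23337\right) \frac{1}{13201} = \left(- \frac{62347437}{2672}\right) \frac{1}{13201} = - \frac{62347437}{35273072}$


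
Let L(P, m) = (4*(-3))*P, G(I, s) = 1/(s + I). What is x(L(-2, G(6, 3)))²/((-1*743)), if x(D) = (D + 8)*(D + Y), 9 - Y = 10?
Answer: -541696/743 ≈ -729.07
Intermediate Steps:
G(I, s) = 1/(I + s)
Y = -1 (Y = 9 - 1*10 = 9 - 10 = -1)
L(P, m) = -12*P
x(D) = (-1 + D)*(8 + D) (x(D) = (D + 8)*(D - 1) = (8 + D)*(-1 + D) = (-1 + D)*(8 + D))
x(L(-2, G(6, 3)))²/((-1*743)) = (-8 + (-12*(-2))² + 7*(-12*(-2)))²/((-1*743)) = (-8 + 24² + 7*24)²/(-743) = (-8 + 576 + 168)²*(-1/743) = 736²*(-1/743) = 541696*(-1/743) = -541696/743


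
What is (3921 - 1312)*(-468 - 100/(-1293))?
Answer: -1578507616/1293 ≈ -1.2208e+6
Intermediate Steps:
(3921 - 1312)*(-468 - 100/(-1293)) = 2609*(-468 - 100*(-1/1293)) = 2609*(-468 + 100/1293) = 2609*(-605024/1293) = -1578507616/1293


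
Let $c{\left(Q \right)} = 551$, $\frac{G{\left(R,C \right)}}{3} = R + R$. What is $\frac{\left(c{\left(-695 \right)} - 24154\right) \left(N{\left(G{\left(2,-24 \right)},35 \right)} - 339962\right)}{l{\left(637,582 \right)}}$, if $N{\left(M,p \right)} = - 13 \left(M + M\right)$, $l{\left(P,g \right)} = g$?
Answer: $\frac{4015743611}{291} \approx 1.38 \cdot 10^{7}$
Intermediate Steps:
$G{\left(R,C \right)} = 6 R$ ($G{\left(R,C \right)} = 3 \left(R + R\right) = 3 \cdot 2 R = 6 R$)
$N{\left(M,p \right)} = - 26 M$ ($N{\left(M,p \right)} = - 13 \cdot 2 M = - 26 M$)
$\frac{\left(c{\left(-695 \right)} - 24154\right) \left(N{\left(G{\left(2,-24 \right)},35 \right)} - 339962\right)}{l{\left(637,582 \right)}} = \frac{\left(551 - 24154\right) \left(- 26 \cdot 6 \cdot 2 - 339962\right)}{582} = - 23603 \left(\left(-26\right) 12 - 339962\right) \frac{1}{582} = - 23603 \left(-312 - 339962\right) \frac{1}{582} = \left(-23603\right) \left(-340274\right) \frac{1}{582} = 8031487222 \cdot \frac{1}{582} = \frac{4015743611}{291}$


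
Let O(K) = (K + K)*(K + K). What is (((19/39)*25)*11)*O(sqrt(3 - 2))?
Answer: 20900/39 ≈ 535.90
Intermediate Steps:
O(K) = 4*K**2 (O(K) = (2*K)*(2*K) = 4*K**2)
(((19/39)*25)*11)*O(sqrt(3 - 2)) = (((19/39)*25)*11)*(4*(sqrt(3 - 2))**2) = (((19*(1/39))*25)*11)*(4*(sqrt(1))**2) = (((19/39)*25)*11)*(4*1**2) = ((475/39)*11)*(4*1) = (5225/39)*4 = 20900/39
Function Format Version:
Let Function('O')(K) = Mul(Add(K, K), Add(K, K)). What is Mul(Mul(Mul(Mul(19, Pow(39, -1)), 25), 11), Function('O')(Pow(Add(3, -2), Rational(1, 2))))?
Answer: Rational(20900, 39) ≈ 535.90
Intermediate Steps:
Function('O')(K) = Mul(4, Pow(K, 2)) (Function('O')(K) = Mul(Mul(2, K), Mul(2, K)) = Mul(4, Pow(K, 2)))
Mul(Mul(Mul(Mul(19, Pow(39, -1)), 25), 11), Function('O')(Pow(Add(3, -2), Rational(1, 2)))) = Mul(Mul(Mul(Mul(19, Pow(39, -1)), 25), 11), Mul(4, Pow(Pow(Add(3, -2), Rational(1, 2)), 2))) = Mul(Mul(Mul(Mul(19, Rational(1, 39)), 25), 11), Mul(4, Pow(Pow(1, Rational(1, 2)), 2))) = Mul(Mul(Mul(Rational(19, 39), 25), 11), Mul(4, Pow(1, 2))) = Mul(Mul(Rational(475, 39), 11), Mul(4, 1)) = Mul(Rational(5225, 39), 4) = Rational(20900, 39)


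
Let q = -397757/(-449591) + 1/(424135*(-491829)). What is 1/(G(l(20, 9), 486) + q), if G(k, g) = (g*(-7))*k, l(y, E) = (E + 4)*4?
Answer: -93785533637547765/16590953069753630077496 ≈ -5.6528e-6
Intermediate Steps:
l(y, E) = 16 + 4*E (l(y, E) = (4 + E)*4 = 16 + 4*E)
G(k, g) = -7*g*k (G(k, g) = (-7*g)*k = -7*g*k)
q = 82972863119742064/93785533637547765 (q = -397757*(-1/449591) + (1/424135)*(-1/491829) = 397757/449591 - 1/208601892915 = 82972863119742064/93785533637547765 ≈ 0.88471)
1/(G(l(20, 9), 486) + q) = 1/(-7*486*(16 + 4*9) + 82972863119742064/93785533637547765) = 1/(-7*486*(16 + 36) + 82972863119742064/93785533637547765) = 1/(-7*486*52 + 82972863119742064/93785533637547765) = 1/(-176904 + 82972863119742064/93785533637547765) = 1/(-16590953069753630077496/93785533637547765) = -93785533637547765/16590953069753630077496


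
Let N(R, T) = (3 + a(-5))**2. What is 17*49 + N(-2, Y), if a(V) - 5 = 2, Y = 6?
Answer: 933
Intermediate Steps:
a(V) = 7 (a(V) = 5 + 2 = 7)
N(R, T) = 100 (N(R, T) = (3 + 7)**2 = 10**2 = 100)
17*49 + N(-2, Y) = 17*49 + 100 = 833 + 100 = 933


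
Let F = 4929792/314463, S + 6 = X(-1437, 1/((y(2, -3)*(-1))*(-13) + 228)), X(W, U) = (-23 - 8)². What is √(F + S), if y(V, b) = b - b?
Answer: √10665255724899/104821 ≈ 31.156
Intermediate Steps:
y(V, b) = 0
X(W, U) = 961 (X(W, U) = (-31)² = 961)
S = 955 (S = -6 + 961 = 955)
F = 1643264/104821 (F = 4929792*(1/314463) = 1643264/104821 ≈ 15.677)
√(F + S) = √(1643264/104821 + 955) = √(101747319/104821) = √10665255724899/104821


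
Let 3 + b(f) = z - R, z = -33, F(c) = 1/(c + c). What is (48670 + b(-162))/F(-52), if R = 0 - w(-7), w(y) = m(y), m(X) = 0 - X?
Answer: -5058664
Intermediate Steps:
m(X) = -X
F(c) = 1/(2*c)
w(y) = -y
R = -7 (R = 0 - (-1)*(-7) = 0 - 1*7 = 0 - 7 = -7)
b(f) = -29 (b(f) = -3 + (-33 - 1*(-7)) = -3 + (-33 + 7) = -3 - 26 = -29)
(48670 + b(-162))/F(-52) = (48670 - 29)/(((½)/(-52))) = 48641/(((½)*(-1/52))) = 48641/(-1/104) = 48641*(-104) = -5058664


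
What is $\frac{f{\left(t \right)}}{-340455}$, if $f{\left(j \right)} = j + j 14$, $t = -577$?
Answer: $\frac{577}{22697} \approx 0.025422$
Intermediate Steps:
$f{\left(j \right)} = 15 j$ ($f{\left(j \right)} = j + 14 j = 15 j$)
$\frac{f{\left(t \right)}}{-340455} = \frac{15 \left(-577\right)}{-340455} = \left(-8655\right) \left(- \frac{1}{340455}\right) = \frac{577}{22697}$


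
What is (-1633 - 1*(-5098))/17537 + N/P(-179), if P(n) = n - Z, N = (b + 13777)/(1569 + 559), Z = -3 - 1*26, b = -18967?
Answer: 2100079/9820720 ≈ 0.21384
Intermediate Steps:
Z = -29 (Z = -3 - 26 = -29)
N = -2595/1064 (N = (-18967 + 13777)/(1569 + 559) = -5190/2128 = -5190*1/2128 = -2595/1064 ≈ -2.4389)
P(n) = 29 + n (P(n) = n - 1*(-29) = n + 29 = 29 + n)
(-1633 - 1*(-5098))/17537 + N/P(-179) = (-1633 - 1*(-5098))/17537 - 2595/(1064*(29 - 179)) = (-1633 + 5098)*(1/17537) - 2595/1064/(-150) = 3465*(1/17537) - 2595/1064*(-1/150) = 3465/17537 + 173/10640 = 2100079/9820720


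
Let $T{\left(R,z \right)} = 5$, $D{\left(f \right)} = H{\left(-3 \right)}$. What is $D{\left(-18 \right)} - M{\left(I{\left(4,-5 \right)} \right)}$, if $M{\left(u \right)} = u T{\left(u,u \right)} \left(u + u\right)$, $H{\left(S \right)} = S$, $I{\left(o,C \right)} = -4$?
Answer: $-163$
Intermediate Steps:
$D{\left(f \right)} = -3$
$M{\left(u \right)} = 10 u^{2}$ ($M{\left(u \right)} = u 5 \left(u + u\right) = 5 u 2 u = 10 u^{2}$)
$D{\left(-18 \right)} - M{\left(I{\left(4,-5 \right)} \right)} = -3 - 10 \left(-4\right)^{2} = -3 - 10 \cdot 16 = -3 - 160 = -163$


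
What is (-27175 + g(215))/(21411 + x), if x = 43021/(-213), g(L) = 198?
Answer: -5746101/4517522 ≈ -1.2720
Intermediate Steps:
x = -43021/213 (x = 43021*(-1/213) = -43021/213 ≈ -201.98)
(-27175 + g(215))/(21411 + x) = (-27175 + 198)/(21411 - 43021/213) = -26977/4517522/213 = -26977*213/4517522 = -5746101/4517522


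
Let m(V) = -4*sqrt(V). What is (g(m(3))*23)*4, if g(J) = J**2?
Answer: 4416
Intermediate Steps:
(g(m(3))*23)*4 = ((-4*sqrt(3))**2*23)*4 = (48*23)*4 = 1104*4 = 4416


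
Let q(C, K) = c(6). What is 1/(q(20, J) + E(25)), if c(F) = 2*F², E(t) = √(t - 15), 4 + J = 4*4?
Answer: 36/2587 - √10/5174 ≈ 0.013305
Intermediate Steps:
J = 12 (J = -4 + 4*4 = -4 + 16 = 12)
E(t) = √(-15 + t)
q(C, K) = 72 (q(C, K) = 2*6² = 2*36 = 72)
1/(q(20, J) + E(25)) = 1/(72 + √(-15 + 25)) = 1/(72 + √10)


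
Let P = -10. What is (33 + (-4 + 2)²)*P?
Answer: -370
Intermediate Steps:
(33 + (-4 + 2)²)*P = (33 + (-4 + 2)²)*(-10) = (33 + (-2)²)*(-10) = (33 + 4)*(-10) = 37*(-10) = -370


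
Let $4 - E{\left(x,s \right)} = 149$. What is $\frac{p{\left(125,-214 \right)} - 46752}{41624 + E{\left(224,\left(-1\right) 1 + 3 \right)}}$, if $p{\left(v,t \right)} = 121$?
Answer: $- \frac{46631}{41479} \approx -1.1242$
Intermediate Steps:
$E{\left(x,s \right)} = -145$ ($E{\left(x,s \right)} = 4 - 149 = -145$)
$\frac{p{\left(125,-214 \right)} - 46752}{41624 + E{\left(224,\left(-1\right) 1 + 3 \right)}} = \frac{121 - 46752}{41624 - 145} = - \frac{46631}{41479}$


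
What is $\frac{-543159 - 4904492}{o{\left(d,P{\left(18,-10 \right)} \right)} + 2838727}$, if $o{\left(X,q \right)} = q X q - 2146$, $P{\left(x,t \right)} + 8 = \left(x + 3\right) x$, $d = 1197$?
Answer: $- \frac{5447651}{166705881} \approx -0.032678$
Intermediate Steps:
$P{\left(x,t \right)} = -8 + x \left(3 + x\right)$ ($P{\left(x,t \right)} = -8 + \left(x + 3\right) x = -8 + \left(3 + x\right) x = -8 + x \left(3 + x\right)$)
$o{\left(X,q \right)} = -2146 + X q^{2}$ ($o{\left(X,q \right)} = X q q - 2146 = X q^{2} - 2146 = -2146 + X q^{2}$)
$\frac{-543159 - 4904492}{o{\left(d,P{\left(18,-10 \right)} \right)} + 2838727} = \frac{-543159 - 4904492}{\left(-2146 + 1197 \left(-8 + 18^{2} + 3 \cdot 18\right)^{2}\right) + 2838727} = - \frac{5447651}{\left(-2146 + 1197 \left(-8 + 324 + 54\right)^{2}\right) + 2838727} = - \frac{5447651}{\left(-2146 + 1197 \cdot 370^{2}\right) + 2838727} = - \frac{5447651}{\left(-2146 + 1197 \cdot 136900\right) + 2838727} = - \frac{5447651}{\left(-2146 + 163869300\right) + 2838727} = - \frac{5447651}{163867154 + 2838727} = - \frac{5447651}{166705881}$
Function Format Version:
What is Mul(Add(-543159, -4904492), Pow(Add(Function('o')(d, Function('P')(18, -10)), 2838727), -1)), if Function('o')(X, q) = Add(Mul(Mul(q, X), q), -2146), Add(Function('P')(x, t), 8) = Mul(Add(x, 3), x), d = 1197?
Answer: Rational(-5447651, 166705881) ≈ -0.032678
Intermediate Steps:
Function('P')(x, t) = Add(-8, Mul(x, Add(3, x))) (Function('P')(x, t) = Add(-8, Mul(Add(x, 3), x)) = Add(-8, Mul(Add(3, x), x)) = Add(-8, Mul(x, Add(3, x))))
Function('o')(X, q) = Add(-2146, Mul(X, Pow(q, 2))) (Function('o')(X, q) = Add(Mul(Mul(X, q), q), -2146) = Add(Mul(X, Pow(q, 2)), -2146) = Add(-2146, Mul(X, Pow(q, 2))))
Mul(Add(-543159, -4904492), Pow(Add(Function('o')(d, Function('P')(18, -10)), 2838727), -1)) = Mul(Add(-543159, -4904492), Pow(Add(Add(-2146, Mul(1197, Pow(Add(-8, Pow(18, 2), Mul(3, 18)), 2))), 2838727), -1)) = Mul(-5447651, Pow(Add(Add(-2146, Mul(1197, Pow(Add(-8, 324, 54), 2))), 2838727), -1)) = Mul(-5447651, Pow(Add(Add(-2146, Mul(1197, Pow(370, 2))), 2838727), -1)) = Mul(-5447651, Pow(Add(Add(-2146, Mul(1197, 136900)), 2838727), -1)) = Mul(-5447651, Pow(Add(Add(-2146, 163869300), 2838727), -1)) = Mul(-5447651, Pow(Add(163867154, 2838727), -1)) = Mul(-5447651, Pow(166705881, -1)) = Mul(-5447651, Rational(1, 166705881)) = Rational(-5447651, 166705881)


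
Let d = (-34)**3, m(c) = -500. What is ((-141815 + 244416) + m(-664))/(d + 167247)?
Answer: 102101/127943 ≈ 0.79802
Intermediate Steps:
d = -39304
((-141815 + 244416) + m(-664))/(d + 167247) = ((-141815 + 244416) - 500)/(-39304 + 167247) = (102601 - 500)/127943 = 102101*(1/127943) = 102101/127943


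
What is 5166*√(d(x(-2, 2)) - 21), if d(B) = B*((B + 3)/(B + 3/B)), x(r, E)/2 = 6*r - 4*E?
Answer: 738*I*√148859389/229 ≈ 39320.0*I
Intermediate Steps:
x(r, E) = -8*E + 12*r (x(r, E) = 2*(6*r - 4*E) = 2*(-4*E + 6*r) = -8*E + 12*r)
d(B) = B*(3 + B)/(B + 3/B) (d(B) = B*((3 + B)/(B + 3/B)) = B*(3 + B)/(B + 3/B))
5166*√(d(x(-2, 2)) - 21) = 5166*√((-8*2 + 12*(-2))²*(3 + (-8*2 + 12*(-2)))/(3 + (-8*2 + 12*(-2))²) - 21) = 5166*√((-16 - 24)²*(3 + (-16 - 24))/(3 + (-16 - 24)²) - 21) = 5166*√((-40)²*(3 - 40)/(3 + (-40)²) - 21) = 5166*√(1600*(-37)/(3 + 1600) - 21) = 5166*√(1600*(-37)/1603 - 21) = 5166*√(1600*(1/1603)*(-37) - 21) = 5166*√(-59200/1603 - 21) = 5166*√(-92863/1603) = 5166*(I*√148859389/1603) = 738*I*√148859389/229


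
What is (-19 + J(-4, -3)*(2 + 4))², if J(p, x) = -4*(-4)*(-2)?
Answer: 44521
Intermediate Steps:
J(p, x) = -32 (J(p, x) = 16*(-2) = -32)
(-19 + J(-4, -3)*(2 + 4))² = (-19 - 32*(2 + 4))² = (-19 - 32*6)² = (-19 - 192)² = (-211)² = 44521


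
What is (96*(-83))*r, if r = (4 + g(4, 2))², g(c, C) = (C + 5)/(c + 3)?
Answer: -199200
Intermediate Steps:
g(c, C) = (5 + C)/(3 + c)
r = 25 (r = (4 + (5 + 2)/(3 + 4))² = (4 + 7/7)² = (4 + (⅐)*7)² = (4 + 1)² = 5² = 25)
(96*(-83))*r = (96*(-83))*25 = -7968*25 = -199200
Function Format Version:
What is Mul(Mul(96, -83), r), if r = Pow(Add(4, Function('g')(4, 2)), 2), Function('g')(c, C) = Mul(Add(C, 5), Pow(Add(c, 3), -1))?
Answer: -199200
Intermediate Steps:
Function('g')(c, C) = Mul(Pow(Add(3, c), -1), Add(5, C)) (Function('g')(c, C) = Mul(Add(5, C), Pow(Add(3, c), -1)) = Mul(Pow(Add(3, c), -1), Add(5, C)))
r = 25 (r = Pow(Add(4, Mul(Pow(Add(3, 4), -1), Add(5, 2))), 2) = Pow(Add(4, Mul(Pow(7, -1), 7)), 2) = Pow(Add(4, Mul(Rational(1, 7), 7)), 2) = Pow(Add(4, 1), 2) = Pow(5, 2) = 25)
Mul(Mul(96, -83), r) = Mul(Mul(96, -83), 25) = Mul(-7968, 25) = -199200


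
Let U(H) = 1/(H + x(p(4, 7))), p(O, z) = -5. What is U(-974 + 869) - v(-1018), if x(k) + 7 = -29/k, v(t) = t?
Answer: 540553/531 ≈ 1018.0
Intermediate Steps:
x(k) = -7 - 29/k
U(H) = 1/(-6/5 + H) (U(H) = 1/(H + (-7 - 29/(-5))) = 1/(H + (-7 - 29*(-1/5))) = 1/(H + (-7 + 29/5)) = 1/(H - 6/5) = 1/(-6/5 + H))
U(-974 + 869) - v(-1018) = 5/(-6 + 5*(-974 + 869)) - 1*(-1018) = 5/(-6 + 5*(-105)) + 1018 = 5/(-6 - 525) + 1018 = 5/(-531) + 1018 = 5*(-1/531) + 1018 = -5/531 + 1018 = 540553/531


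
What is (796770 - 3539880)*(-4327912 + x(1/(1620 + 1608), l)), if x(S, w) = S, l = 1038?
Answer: 6387103012782975/538 ≈ 1.1872e+13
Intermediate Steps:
(796770 - 3539880)*(-4327912 + x(1/(1620 + 1608), l)) = (796770 - 3539880)*(-4327912 + 1/(1620 + 1608)) = -2743110*(-4327912 + 1/3228) = -2743110*(-13970499935/3228) = 6387103012782975/538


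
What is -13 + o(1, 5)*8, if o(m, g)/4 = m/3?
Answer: -7/3 ≈ -2.3333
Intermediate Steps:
o(m, g) = 4*m/3 (o(m, g) = 4*(m/3) = 4*m/3)
-13 + o(1, 5)*8 = -13 + ((4/3)*1)*8 = -13 + (4/3)*8 = -13 + 32/3 = -7/3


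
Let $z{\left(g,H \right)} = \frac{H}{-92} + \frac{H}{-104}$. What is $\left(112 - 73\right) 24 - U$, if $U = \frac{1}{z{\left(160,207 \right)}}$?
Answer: $\frac{412880}{441} \approx 936.24$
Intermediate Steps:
$z{\left(g,H \right)} = - \frac{49 H}{2392}$ ($z{\left(g,H \right)} = H \left(- \frac{1}{92}\right) + H \left(- \frac{1}{104}\right) = - \frac{H}{92} - \frac{H}{104} = - \frac{49 H}{2392}$)
$U = - \frac{104}{441}$ ($U = \frac{1}{\left(- \frac{49}{2392}\right) 207} = \frac{1}{- \frac{441}{104}} = - \frac{104}{441} \approx -0.23583$)
$\left(112 - 73\right) 24 - U = \left(112 - 73\right) 24 - - \frac{104}{441} = \left(112 - 73\right) 24 + \frac{104}{441} = 39 \cdot 24 + \frac{104}{441} = 936 + \frac{104}{441} = \frac{412880}{441}$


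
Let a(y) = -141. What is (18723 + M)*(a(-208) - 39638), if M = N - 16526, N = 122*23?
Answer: -199014337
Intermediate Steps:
N = 2806
M = -13720 (M = 2806 - 16526 = -13720)
(18723 + M)*(a(-208) - 39638) = (18723 - 13720)*(-141 - 39638) = 5003*(-39779) = -199014337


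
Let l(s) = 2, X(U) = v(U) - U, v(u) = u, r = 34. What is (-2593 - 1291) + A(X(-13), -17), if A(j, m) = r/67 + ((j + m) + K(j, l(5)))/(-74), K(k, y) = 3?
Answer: -9626709/2479 ≈ -3883.3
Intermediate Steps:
X(U) = 0 (X(U) = U - U = 0)
A(j, m) = 2315/4958 - j/74 - m/74 (A(j, m) = 34/67 + ((j + m) + 3)/(-74) = 34*(1/67) + (3 + j + m)*(-1/74) = 34/67 + (-3/74 - j/74 - m/74) = 2315/4958 - j/74 - m/74)
(-2593 - 1291) + A(X(-13), -17) = (-2593 - 1291) + (2315/4958 - 1/74*0 - 1/74*(-17)) = -3884 + (2315/4958 + 0 + 17/74) = -3884 + 1727/2479 = -9626709/2479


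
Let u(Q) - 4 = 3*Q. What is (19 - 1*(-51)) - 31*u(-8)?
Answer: 690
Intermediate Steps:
u(Q) = 4 + 3*Q
(19 - 1*(-51)) - 31*u(-8) = (19 - 1*(-51)) - 31*(4 + 3*(-8)) = (19 + 51) - 31*(4 - 24) = 70 - 31*(-20) = 70 + 620 = 690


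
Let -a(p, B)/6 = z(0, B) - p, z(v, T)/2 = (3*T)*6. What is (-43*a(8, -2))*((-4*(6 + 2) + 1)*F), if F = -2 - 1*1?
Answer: -1919520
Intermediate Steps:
z(v, T) = 36*T (z(v, T) = 2*((3*T)*6) = 2*(18*T) = 36*T)
F = -3 (F = -2 - 1 = -3)
a(p, B) = -216*B + 6*p (a(p, B) = -6*(36*B - p) = -6*(-p + 36*B) = -216*B + 6*p)
(-43*a(8, -2))*((-4*(6 + 2) + 1)*F) = (-43*(-216*(-2) + 6*8))*((-4*(6 + 2) + 1)*(-3)) = (-43*(432 + 48))*((-4*8 + 1)*(-3)) = (-43*480)*((-32 + 1)*(-3)) = -(-639840)*(-3) = -20640*93 = -1919520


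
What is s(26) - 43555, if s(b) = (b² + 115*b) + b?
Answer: -39863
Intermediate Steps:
s(b) = b² + 116*b
s(26) - 43555 = 26*(116 + 26) - 43555 = 26*142 - 43555 = 3692 - 43555 = -39863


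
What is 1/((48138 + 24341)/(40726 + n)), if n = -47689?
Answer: -633/6589 ≈ -0.096069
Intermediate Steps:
1/((48138 + 24341)/(40726 + n)) = 1/((48138 + 24341)/(40726 - 47689)) = 1/(72479/(-6963)) = 1/(72479*(-1/6963)) = 1/(-6589/633) = -633/6589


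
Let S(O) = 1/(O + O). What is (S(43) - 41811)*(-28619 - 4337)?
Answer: 59250686110/43 ≈ 1.3779e+9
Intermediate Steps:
S(O) = 1/(2*O)
(S(43) - 41811)*(-28619 - 4337) = ((1/2)/43 - 41811)*(-28619 - 4337) = ((1/2)*(1/43) - 41811)*(-32956) = (1/86 - 41811)*(-32956) = -3595745/86*(-32956) = 59250686110/43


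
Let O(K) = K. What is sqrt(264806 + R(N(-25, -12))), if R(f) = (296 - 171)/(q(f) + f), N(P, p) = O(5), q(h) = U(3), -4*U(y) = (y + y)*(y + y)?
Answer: sqrt(1059099)/2 ≈ 514.56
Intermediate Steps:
U(y) = -y**2 (U(y) = -(y + y)*(y + y)/4 = -2*y*2*y/4 = -y**2)
q(h) = -9 (q(h) = -1*3**2 = -1*9 = -9)
N(P, p) = 5
R(f) = 125/(-9 + f) (R(f) = (296 - 171)/(-9 + f) = 125/(-9 + f))
sqrt(264806 + R(N(-25, -12))) = sqrt(264806 + 125/(-9 + 5)) = sqrt(264806 + 125/(-4)) = sqrt(264806 + 125*(-1/4)) = sqrt(264806 - 125/4) = sqrt(1059099/4) = sqrt(1059099)/2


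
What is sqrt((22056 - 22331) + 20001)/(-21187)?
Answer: -sqrt(19726)/21187 ≈ -0.0066290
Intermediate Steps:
sqrt((22056 - 22331) + 20001)/(-21187) = sqrt(-275 + 20001)*(-1/21187) = sqrt(19726)*(-1/21187) = -sqrt(19726)/21187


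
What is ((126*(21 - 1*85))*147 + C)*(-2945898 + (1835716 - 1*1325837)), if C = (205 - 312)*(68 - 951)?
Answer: 2657518899613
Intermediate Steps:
C = 94481 (C = -107*(-883) = 94481)
((126*(21 - 1*85))*147 + C)*(-2945898 + (1835716 - 1*1325837)) = ((126*(21 - 1*85))*147 + 94481)*(-2945898 + (1835716 - 1*1325837)) = ((126*(21 - 85))*147 + 94481)*(-2945898 + (1835716 - 1325837)) = ((126*(-64))*147 + 94481)*(-2945898 + 509879) = (-8064*147 + 94481)*(-2436019) = (-1185408 + 94481)*(-2436019) = -1090927*(-2436019) = 2657518899613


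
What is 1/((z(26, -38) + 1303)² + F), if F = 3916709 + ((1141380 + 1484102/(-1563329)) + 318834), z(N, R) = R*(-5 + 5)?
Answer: 1563329/11060132218726 ≈ 1.4135e-7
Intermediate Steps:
z(N, R) = 0 (z(N, R) = R*0 = 0)
F = 8405898172565/1563329 (F = 3916709 + ((1141380 + 1484102*(-1/1563329)) + 318834) = 3916709 + ((1141380 - 1484102/1563329) + 318834) = 3916709 + (1784350969918/1563329 + 318834) = 3916709 + 2282793408304/1563329 = 8405898172565/1563329 ≈ 5.3769e+6)
1/((z(26, -38) + 1303)² + F) = 1/((0 + 1303)² + 8405898172565/1563329) = 1/(1303² + 8405898172565/1563329) = 1/(1697809 + 8405898172565/1563329) = 1/(11060132218726/1563329) = 1563329/11060132218726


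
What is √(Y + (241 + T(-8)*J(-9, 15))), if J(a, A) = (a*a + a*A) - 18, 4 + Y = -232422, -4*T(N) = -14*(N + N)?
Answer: I*√228153 ≈ 477.65*I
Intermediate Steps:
T(N) = 7*N (T(N) = -(-7)*(N + N)/2 = -(-7)*2*N/2 = -(-7)*N = 7*N)
Y = -232426 (Y = -4 - 232422 = -232426)
J(a, A) = -18 + a² + A*a (J(a, A) = (a² + A*a) - 18 = -18 + a² + A*a)
√(Y + (241 + T(-8)*J(-9, 15))) = √(-232426 + (241 + (7*(-8))*(-18 + (-9)² + 15*(-9)))) = √(-232426 + (241 - 56*(-18 + 81 - 135))) = √(-232426 + (241 - 56*(-72))) = √(-232426 + (241 + 4032)) = √(-232426 + 4273) = √(-228153) = I*√228153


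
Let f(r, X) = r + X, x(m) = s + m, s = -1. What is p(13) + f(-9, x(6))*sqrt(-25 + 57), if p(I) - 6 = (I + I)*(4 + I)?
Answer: 448 - 16*sqrt(2) ≈ 425.37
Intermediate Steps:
x(m) = -1 + m
f(r, X) = X + r
p(I) = 6 + 2*I*(4 + I) (p(I) = 6 + (I + I)*(4 + I) = 6 + (2*I)*(4 + I) = 6 + 2*I*(4 + I))
p(13) + f(-9, x(6))*sqrt(-25 + 57) = (6 + 2*13**2 + 8*13) + ((-1 + 6) - 9)*sqrt(-25 + 57) = (6 + 2*169 + 104) + (5 - 9)*sqrt(32) = (6 + 338 + 104) - 16*sqrt(2) = 448 - 16*sqrt(2)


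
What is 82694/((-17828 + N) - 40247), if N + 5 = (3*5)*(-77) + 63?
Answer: -41347/29586 ≈ -1.3975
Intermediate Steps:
N = -1097 (N = -5 + ((3*5)*(-77) + 63) = -5 + (15*(-77) + 63) = -5 + (-1155 + 63) = -5 - 1092 = -1097)
82694/((-17828 + N) - 40247) = 82694/((-17828 - 1097) - 40247) = 82694/(-18925 - 40247) = 82694/(-59172) = 82694*(-1/59172) = -41347/29586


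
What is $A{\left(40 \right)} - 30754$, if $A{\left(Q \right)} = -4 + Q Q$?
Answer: $-29158$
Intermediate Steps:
$A{\left(Q \right)} = -4 + Q^{2}$
$A{\left(40 \right)} - 30754 = \left(-4 + 40^{2}\right) - 30754 = \left(-4 + 1600\right) - 30754 = 1596 - 30754 = -29158$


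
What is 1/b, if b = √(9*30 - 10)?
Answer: √65/130 ≈ 0.062017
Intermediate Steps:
b = 2*√65 (b = √(270 - 10) = √260 = 2*√65 ≈ 16.125)
1/b = 1/(2*√65) = √65/130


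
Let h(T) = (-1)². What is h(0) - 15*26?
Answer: -389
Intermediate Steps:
h(T) = 1
h(0) - 15*26 = 1 - 15*26 = 1 - 390 = -389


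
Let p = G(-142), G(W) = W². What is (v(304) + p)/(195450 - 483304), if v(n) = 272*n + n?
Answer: -51578/143927 ≈ -0.35836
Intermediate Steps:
v(n) = 273*n
p = 20164 (p = (-142)² = 20164)
(v(304) + p)/(195450 - 483304) = (273*304 + 20164)/(195450 - 483304) = (82992 + 20164)/(-287854) = 103156*(-1/287854) = -51578/143927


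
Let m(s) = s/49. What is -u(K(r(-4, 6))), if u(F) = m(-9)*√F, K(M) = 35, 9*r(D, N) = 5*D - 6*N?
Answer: 9*√35/49 ≈ 1.0866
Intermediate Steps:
r(D, N) = -2*N/3 + 5*D/9 (r(D, N) = (5*D - 6*N)/9 = (-6*N + 5*D)/9 = -2*N/3 + 5*D/9)
m(s) = s/49 (m(s) = s*(1/49) = s/49)
u(F) = -9*√F/49 (u(F) = ((1/49)*(-9))*√F = -9*√F/49)
-u(K(r(-4, 6))) = -(-9)*√35/49 = 9*√35/49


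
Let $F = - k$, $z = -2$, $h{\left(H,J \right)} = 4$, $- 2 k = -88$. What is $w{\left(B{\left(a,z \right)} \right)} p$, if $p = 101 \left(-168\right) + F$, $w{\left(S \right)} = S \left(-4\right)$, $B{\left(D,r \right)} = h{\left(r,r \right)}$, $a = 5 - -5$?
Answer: $272192$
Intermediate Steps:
$k = 44$ ($k = \left(- \frac{1}{2}\right) \left(-88\right) = 44$)
$F = -44$ ($F = \left(-1\right) 44 = -44$)
$a = 10$ ($a = 5 + 5 = 10$)
$B{\left(D,r \right)} = 4$
$w{\left(S \right)} = - 4 S$
$p = -17012$ ($p = 101 \left(-168\right) - 44 = -16968 - 44 = -17012$)
$w{\left(B{\left(a,z \right)} \right)} p = \left(-4\right) 4 \left(-17012\right) = \left(-16\right) \left(-17012\right) = 272192$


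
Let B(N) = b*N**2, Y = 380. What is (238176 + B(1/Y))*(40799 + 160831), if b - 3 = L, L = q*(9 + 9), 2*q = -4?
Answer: 693458283481821/14440 ≈ 4.8023e+10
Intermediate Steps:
q = -2 (q = (1/2)*(-4) = -2)
L = -36 (L = -2*(9 + 9) = -2*18 = -36)
b = -33 (b = 3 - 36 = -33)
B(N) = -33*N**2
(238176 + B(1/Y))*(40799 + 160831) = (238176 - 33*(1/380)**2)*(40799 + 160831) = (238176 - 33*(1/380)**2)*201630 = (238176 - 33*1/144400)*201630 = (238176 - 33/144400)*201630 = (34392614367/144400)*201630 = 693458283481821/14440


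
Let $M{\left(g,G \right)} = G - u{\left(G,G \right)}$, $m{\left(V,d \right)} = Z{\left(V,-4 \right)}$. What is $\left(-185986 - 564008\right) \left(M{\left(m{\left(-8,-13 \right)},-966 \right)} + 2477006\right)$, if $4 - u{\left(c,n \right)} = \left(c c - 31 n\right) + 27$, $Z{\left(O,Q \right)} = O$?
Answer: $-2579353115010$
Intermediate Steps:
$m{\left(V,d \right)} = V$
$u{\left(c,n \right)} = -23 - c^{2} + 31 n$ ($u{\left(c,n \right)} = 4 - \left(\left(c c - 31 n\right) + 27\right) = 4 - \left(\left(c^{2} - 31 n\right) + 27\right) = 4 - \left(27 + c^{2} - 31 n\right) = -23 - c^{2} + 31 n$)
$M{\left(g,G \right)} = 23 + G^{2} - 30 G$ ($M{\left(g,G \right)} = G - \left(-23 - G^{2} + 31 G\right) = G + \left(23 + G^{2} - 31 G\right) = 23 + G^{2} - 30 G$)
$\left(-185986 - 564008\right) \left(M{\left(m{\left(-8,-13 \right)},-966 \right)} + 2477006\right) = \left(-185986 - 564008\right) \left(\left(23 + \left(-966\right)^{2} - -28980\right) + 2477006\right) = - 749994 \left(\left(23 + 933156 + 28980\right) + 2477006\right) = - 749994 \left(962159 + 2477006\right) = \left(-749994\right) 3439165 = -2579353115010$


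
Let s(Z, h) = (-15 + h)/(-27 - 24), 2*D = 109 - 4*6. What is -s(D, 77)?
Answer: 62/51 ≈ 1.2157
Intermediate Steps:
D = 85/2 (D = (109 - 4*6)/2 = (109 - 1*24)/2 = (109 - 24)/2 = (½)*85 = 85/2 ≈ 42.500)
s(Z, h) = 5/17 - h/51 (s(Z, h) = (-15 + h)/(-51) = (-15 + h)*(-1/51) = 5/17 - h/51)
-s(D, 77) = -(5/17 - 1/51*77) = -(5/17 - 77/51) = -1*(-62/51) = 62/51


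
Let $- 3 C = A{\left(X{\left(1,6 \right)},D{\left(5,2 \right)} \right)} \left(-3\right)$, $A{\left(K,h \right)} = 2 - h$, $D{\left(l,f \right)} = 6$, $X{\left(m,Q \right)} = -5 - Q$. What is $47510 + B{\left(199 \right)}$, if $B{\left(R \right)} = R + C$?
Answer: $47705$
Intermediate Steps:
$C = -4$ ($C = - \frac{\left(2 - 6\right) \left(-3\right)}{3} = - \frac{\left(-4\right) \left(-3\right)}{3} = \left(- \frac{1}{3}\right) 12 = -4$)
$B{\left(R \right)} = -4 + R$ ($B{\left(R \right)} = R - 4 = -4 + R$)
$47510 + B{\left(199 \right)} = 47510 + \left(-4 + 199\right) = 47510 + 195 = 47705$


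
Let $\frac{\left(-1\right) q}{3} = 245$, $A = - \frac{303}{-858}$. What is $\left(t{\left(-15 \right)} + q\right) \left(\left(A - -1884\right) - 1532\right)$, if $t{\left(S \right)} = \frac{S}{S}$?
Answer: $- \frac{36983691}{143} \approx -2.5863 \cdot 10^{5}$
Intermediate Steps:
$A = \frac{101}{286}$ ($A = \left(-303\right) \left(- \frac{1}{858}\right) = \frac{101}{286} \approx 0.35315$)
$q = -735$ ($q = \left(-3\right) 245 = -735$)
$t{\left(S \right)} = 1$
$\left(t{\left(-15 \right)} + q\right) \left(\left(A - -1884\right) - 1532\right) = \left(1 - 735\right) \left(\left(\frac{101}{286} - -1884\right) - 1532\right) = - 734 \left(\left(\frac{101}{286} + 1884\right) - 1532\right) = - 734 \left(\frac{538925}{286} - 1532\right) = \left(-734\right) \frac{100773}{286} = - \frac{36983691}{143}$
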